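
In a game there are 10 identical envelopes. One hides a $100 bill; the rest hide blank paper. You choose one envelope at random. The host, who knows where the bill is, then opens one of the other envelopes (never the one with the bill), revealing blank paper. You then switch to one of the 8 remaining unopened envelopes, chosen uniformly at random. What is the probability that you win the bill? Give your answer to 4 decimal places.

Your original envelope holds the bill with probability 1/10, so the other 9 collectively hold it with probability 9/10.
The host can always find an empty envelope to open, so this doesn't change that 9/10; it is now spread over the 8 remaining unopened envelopes.
P(win by switching) = (9/10) · (1/8) = 9/80 ≈ 0.1125.

0.1125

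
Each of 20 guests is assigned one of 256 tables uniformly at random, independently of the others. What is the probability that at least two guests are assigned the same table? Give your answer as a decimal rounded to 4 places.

0.5332

It's easier to compute the probability that all 20 are distinct.
P(all distinct) = 256/256 · 255/256 · ··· · 237/256 ≈ 0.4668.
So the probability of at least one match is 1 − 0.4668 = 0.5332.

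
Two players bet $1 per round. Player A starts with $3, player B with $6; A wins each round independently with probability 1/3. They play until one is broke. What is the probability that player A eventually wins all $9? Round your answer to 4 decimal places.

0.0137

Let r = q/p = (2/3)/(1/3) = 2. The recurrence P(i) = p·P(i+1) + q·P(i−1) with P(0)=0, P(9)=1 gives P(i) = (1 − r^i)/(1 − r^9).
P(3) = (1 − (2)^3) / (1 − (2)^9) = 1/73 ≈ 0.0137.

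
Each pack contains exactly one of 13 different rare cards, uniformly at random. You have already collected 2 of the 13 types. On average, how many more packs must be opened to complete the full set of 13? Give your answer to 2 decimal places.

39.26

Starting from 2 distinct types, each trial gives a new one with probability (13−i)/13 when i types are held, so the wait for the next new type is 13/(13−i).
E = 13/11 + 13/10 + 13/9 + 13/8 + 13/7 + 13/6 + 13/5 + 13/4 + 13/3 + 13/2 + 13/1 = 1088243/27720 ≈ 39.26.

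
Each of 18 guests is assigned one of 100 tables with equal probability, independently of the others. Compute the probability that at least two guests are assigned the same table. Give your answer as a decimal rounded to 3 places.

0.804

It's easier to compute the probability that all 18 are distinct.
P(all distinct) = 100/100 · 99/100 · ··· · 83/100 ≈ 0.196.
So the probability of at least one match is 1 − 0.196 = 0.804.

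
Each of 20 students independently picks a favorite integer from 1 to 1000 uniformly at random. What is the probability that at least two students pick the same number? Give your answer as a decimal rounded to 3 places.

It's easier to compute the probability that all 20 are distinct.
P(all distinct) = 1000/1000 · 999/1000 · ··· · 981/1000 ≈ 0.826.
So the probability of at least one match is 1 − 0.826 = 0.174.

0.174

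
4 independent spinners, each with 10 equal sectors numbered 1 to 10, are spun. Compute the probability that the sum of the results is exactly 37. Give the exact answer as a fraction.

1/500

There are 10^4 = 10000 equally likely outcomes.
The number of ordered 4-tuples from {1,…,10} summing to 37 is 20.
P(sum = 37) = 20/10000 = 1/500.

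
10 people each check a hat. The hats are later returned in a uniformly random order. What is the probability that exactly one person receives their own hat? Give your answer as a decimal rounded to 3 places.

Choose which one is fixed: C(10,1) = 10 ways.
The remaining 9 must have no fixed point: D(9) = 133496.
P = 10·133496/3628800 = 16687/45360 ≈ 0.368.

0.368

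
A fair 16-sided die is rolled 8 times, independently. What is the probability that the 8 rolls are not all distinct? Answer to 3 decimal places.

P(all 8 different) = 16/16 · 15/16 · ··· · 9/16 ≈ 0.121.
P(at least two equal) = 1 − 0.121 = 0.879.

0.879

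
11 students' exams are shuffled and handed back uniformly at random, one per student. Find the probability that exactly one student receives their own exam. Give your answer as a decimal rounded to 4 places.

0.3679

Choose which one is fixed: C(11,1) = 11 ways.
The remaining 10 must have no fixed point: D(10) = 1334961.
P = 11·1334961/39916800 = 16481/44800 ≈ 0.3679.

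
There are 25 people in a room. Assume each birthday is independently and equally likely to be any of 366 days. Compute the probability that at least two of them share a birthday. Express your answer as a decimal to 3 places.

0.568

It's easier to compute the probability that all 25 are distinct.
P(all distinct) = 366/366 · 365/366 · ··· · 342/366 ≈ 0.432.
So the probability of at least one match is 1 − 0.432 = 0.568.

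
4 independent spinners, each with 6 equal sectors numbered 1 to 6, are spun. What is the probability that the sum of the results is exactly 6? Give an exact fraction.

There are 6^4 = 1296 equally likely outcomes.
The number of ordered 4-tuples from {1,…,6} summing to 6 is 10.
P(sum = 6) = 10/1296 = 5/648.

5/648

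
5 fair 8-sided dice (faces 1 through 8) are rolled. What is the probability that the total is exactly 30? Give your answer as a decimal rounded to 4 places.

There are 8^5 = 32768 equally likely outcomes.
The number of ordered 5-tuples from {1,…,8} summing to 30 is 926.
P(sum = 30) = 926/32768 = 463/16384 ≈ 0.0283.

0.0283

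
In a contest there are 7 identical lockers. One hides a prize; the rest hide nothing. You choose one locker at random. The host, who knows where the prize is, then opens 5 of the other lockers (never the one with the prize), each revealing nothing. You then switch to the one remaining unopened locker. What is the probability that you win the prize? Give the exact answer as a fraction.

6/7

Your original locker holds the prize with probability 1/7, so the other 6 collectively hold it with probability 6/7.
The host can always find 5 empty lockers to open, so the reveals don't change that 6/7; it is now spread over the 1 remaining unopened locker.
P(win by switching) = (6/7) · (1/1) = 6/7.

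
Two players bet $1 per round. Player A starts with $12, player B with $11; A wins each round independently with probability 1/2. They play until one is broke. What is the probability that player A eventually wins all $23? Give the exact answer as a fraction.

With a fair step, P(i) = ½P(i−1) + ½P(i+1) with P(0)=0, P(23)=1 has the linear solution P(i) = i/23.
P(12) = 12/23.

12/23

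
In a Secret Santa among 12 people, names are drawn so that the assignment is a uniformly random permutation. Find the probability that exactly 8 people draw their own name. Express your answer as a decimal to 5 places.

Choose which 8 of the 12 are fixed: C(12,8) = 495 ways.
The remaining 4 must have no fixed point: D(4) = 9.
P = 495·9/479001600 = 1/107520 ≈ 0.00001.

0.00001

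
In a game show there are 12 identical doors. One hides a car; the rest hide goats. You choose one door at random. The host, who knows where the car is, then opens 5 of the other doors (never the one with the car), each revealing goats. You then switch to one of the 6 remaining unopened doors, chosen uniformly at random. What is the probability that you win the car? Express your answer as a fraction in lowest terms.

11/72

Your original door holds the car with probability 1/12, so the other 11 collectively hold it with probability 11/12.
The host can always find 5 empty doors to open, so the reveals don't change that 11/12; it is now spread over the 6 remaining unopened doors.
P(win by switching) = (11/12) · (1/6) = 11/72.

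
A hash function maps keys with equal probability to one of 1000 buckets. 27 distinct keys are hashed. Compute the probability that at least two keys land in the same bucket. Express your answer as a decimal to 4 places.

It's easier to compute the probability that all 27 are distinct.
P(all distinct) = 1000/1000 · 999/1000 · ··· · 974/1000 ≈ 0.7018.
So the probability of at least one match is 1 − 0.7018 = 0.2982.

0.2982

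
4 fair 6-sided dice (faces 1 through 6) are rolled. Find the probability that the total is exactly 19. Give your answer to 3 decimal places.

0.043

There are 6^4 = 1296 equally likely outcomes.
The number of ordered 4-tuples from {1,…,6} summing to 19 is 56.
P(sum = 19) = 56/1296 = 7/162 ≈ 0.043.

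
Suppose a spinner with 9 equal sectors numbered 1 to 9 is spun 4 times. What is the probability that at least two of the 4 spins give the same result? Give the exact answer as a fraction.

P(all 4 different) = 9/9 · 8/9 · ··· · 6/9 = 112/243.
P(at least two equal) = 1 − 112/243 = 131/243.

131/243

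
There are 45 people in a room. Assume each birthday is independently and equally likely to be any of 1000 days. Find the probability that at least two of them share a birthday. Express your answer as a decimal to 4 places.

0.6340

It's easier to compute the probability that all 45 are distinct.
P(all distinct) = 1000/1000 · 999/1000 · ··· · 956/1000 ≈ 0.3660.
So the probability of at least one match is 1 − 0.3660 = 0.6340.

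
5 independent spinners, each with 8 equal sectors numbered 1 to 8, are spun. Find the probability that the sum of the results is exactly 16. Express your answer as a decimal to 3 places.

There are 8^5 = 32768 equally likely outcomes.
The number of ordered 5-tuples from {1,…,8} summing to 16 is 1190.
P(sum = 16) = 1190/32768 = 595/16384 ≈ 0.036.

0.036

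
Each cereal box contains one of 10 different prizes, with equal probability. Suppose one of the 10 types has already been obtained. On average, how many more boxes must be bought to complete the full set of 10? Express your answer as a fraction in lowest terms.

Starting from 1 distinct type, each trial gives a new one with probability (10−i)/10 when i types are held, so the wait for the next new type is 10/(10−i).
E = 10/9 + 10/8 + 10/7 + 10/6 + 10/5 + 10/4 + 10/3 + 10/2 + 10/1 = 7129/252.

7129/252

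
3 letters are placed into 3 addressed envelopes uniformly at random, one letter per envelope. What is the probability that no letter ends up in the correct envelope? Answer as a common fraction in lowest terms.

1/3

This is the derangement probability: permutations of 3 with no fixed point.
D(3) = 3! · (1 − 1/1! + 1/2! − ··· + (−1)^3/3!) = 2.
P = 2/6 = 1/3.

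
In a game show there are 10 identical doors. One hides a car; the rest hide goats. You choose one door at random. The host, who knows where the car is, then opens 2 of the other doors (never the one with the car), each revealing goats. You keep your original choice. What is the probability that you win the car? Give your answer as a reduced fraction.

1/10

The host can always open 2 empty doors regardless of your choice, so the reveals give no information about your original door.
P(win by staying) = 1/10.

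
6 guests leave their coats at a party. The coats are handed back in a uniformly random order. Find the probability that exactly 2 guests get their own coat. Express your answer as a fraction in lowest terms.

Choose which 2 of the 6 are fixed: C(6,2) = 15 ways.
The remaining 4 must have no fixed point: D(4) = 9.
P = 15·9/720 = 3/16.

3/16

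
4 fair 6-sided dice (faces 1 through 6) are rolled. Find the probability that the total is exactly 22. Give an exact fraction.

There are 6^4 = 1296 equally likely outcomes.
The number of ordered 4-tuples from {1,…,6} summing to 22 is 10.
P(sum = 22) = 10/1296 = 5/648.

5/648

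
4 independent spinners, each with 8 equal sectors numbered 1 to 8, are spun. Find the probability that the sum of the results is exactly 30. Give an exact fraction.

5/2048

There are 8^4 = 4096 equally likely outcomes.
The number of ordered 4-tuples from {1,…,8} summing to 30 is 10.
P(sum = 30) = 10/4096 = 5/2048.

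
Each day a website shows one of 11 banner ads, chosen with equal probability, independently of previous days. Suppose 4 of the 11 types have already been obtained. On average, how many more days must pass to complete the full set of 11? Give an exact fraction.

Starting from 4 distinct types, each trial gives a new one with probability (11−i)/11 when i types are held, so the wait for the next new type is 11/(11−i).
E = 11/7 + 11/6 + 11/5 + 11/4 + 11/3 + 11/2 + 11/1 = 3993/140.

3993/140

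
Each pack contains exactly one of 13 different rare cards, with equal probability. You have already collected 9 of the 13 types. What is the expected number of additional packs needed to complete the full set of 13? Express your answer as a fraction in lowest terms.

Starting from 9 distinct types, each trial gives a new one with probability (13−i)/13 when i types are held, so the wait for the next new type is 13/(13−i).
E = 13/4 + 13/3 + 13/2 + 13/1 = 325/12.

325/12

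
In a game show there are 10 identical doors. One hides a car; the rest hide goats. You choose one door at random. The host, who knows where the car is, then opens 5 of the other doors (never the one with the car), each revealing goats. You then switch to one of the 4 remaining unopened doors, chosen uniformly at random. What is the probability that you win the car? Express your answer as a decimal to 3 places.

0.225

Your original door holds the car with probability 1/10, so the other 9 collectively hold it with probability 9/10.
The host can always find 5 empty doors to open, so the reveals don't change that 9/10; it is now spread over the 4 remaining unopened doors.
P(win by switching) = (9/10) · (1/4) = 9/40 ≈ 0.225.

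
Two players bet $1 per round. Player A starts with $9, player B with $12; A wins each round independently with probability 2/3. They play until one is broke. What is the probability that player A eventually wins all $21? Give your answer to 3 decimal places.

Let r = q/p = (1/3)/(2/3) = 1/2. The recurrence P(i) = p·P(i+1) + q·P(i−1) with P(0)=0, P(21)=1 gives P(i) = (1 − r^i)/(1 − r^21).
P(9) = (1 − (1/2)^9) / (1 − (1/2)^21) = 299008/299593 ≈ 0.998.

0.998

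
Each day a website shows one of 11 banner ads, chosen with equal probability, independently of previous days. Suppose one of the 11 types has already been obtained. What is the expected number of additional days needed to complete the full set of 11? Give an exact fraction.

Starting from 1 distinct type, each trial gives a new one with probability (11−i)/11 when i types are held, so the wait for the next new type is 11/(11−i).
E = 11/10 + 11/9 + 11/8 + 11/7 + 11/6 + 11/5 + 11/4 + 11/3 + 11/2 + 11/1 = 81191/2520.

81191/2520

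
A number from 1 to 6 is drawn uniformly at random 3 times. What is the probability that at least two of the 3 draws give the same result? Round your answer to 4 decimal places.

P(all 3 different) = 6/6 · 5/6 · ··· · 4/6 ≈ 0.5556.
P(at least two equal) = 1 − 0.5556 = 0.4444.

0.4444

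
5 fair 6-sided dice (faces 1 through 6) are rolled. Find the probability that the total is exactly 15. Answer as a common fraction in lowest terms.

There are 6^5 = 7776 equally likely outcomes.
The number of ordered 5-tuples from {1,…,6} summing to 15 is 651.
P(sum = 15) = 651/7776 = 217/2592.

217/2592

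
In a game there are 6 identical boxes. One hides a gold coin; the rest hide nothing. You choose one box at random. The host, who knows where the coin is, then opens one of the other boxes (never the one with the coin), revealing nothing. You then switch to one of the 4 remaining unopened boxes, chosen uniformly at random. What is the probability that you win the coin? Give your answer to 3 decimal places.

0.208

Your original box holds the coin with probability 1/6, so the other 5 collectively hold it with probability 5/6.
The host can always find an empty box to open, so this doesn't change that 5/6; it is now spread over the 4 remaining unopened boxes.
P(win by switching) = (5/6) · (1/4) = 5/24 ≈ 0.208.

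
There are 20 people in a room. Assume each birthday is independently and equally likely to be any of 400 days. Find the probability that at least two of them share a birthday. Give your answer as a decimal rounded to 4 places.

0.3830

It's easier to compute the probability that all 20 are distinct.
P(all distinct) = 400/400 · 399/400 · ··· · 381/400 ≈ 0.6170.
So the probability of at least one match is 1 − 0.6170 = 0.3830.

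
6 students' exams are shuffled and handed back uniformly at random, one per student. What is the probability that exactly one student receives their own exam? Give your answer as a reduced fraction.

11/30

Choose which one is fixed: C(6,1) = 6 ways.
The remaining 5 must have no fixed point: D(5) = 44.
P = 6·44/720 = 11/30.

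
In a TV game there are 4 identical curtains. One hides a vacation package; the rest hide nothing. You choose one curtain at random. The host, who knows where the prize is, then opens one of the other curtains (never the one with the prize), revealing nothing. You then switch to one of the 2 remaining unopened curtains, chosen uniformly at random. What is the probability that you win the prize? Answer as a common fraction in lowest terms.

3/8

Your original curtain holds the prize with probability 1/4, so the other 3 collectively hold it with probability 3/4.
The host can always find an empty curtain to open, so this doesn't change that 3/4; it is now spread over the 2 remaining unopened curtains.
P(win by switching) = (3/4) · (1/2) = 3/8.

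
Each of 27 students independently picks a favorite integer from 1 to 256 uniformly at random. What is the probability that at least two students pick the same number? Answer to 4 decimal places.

0.7585

It's easier to compute the probability that all 27 are distinct.
P(all distinct) = 256/256 · 255/256 · ··· · 230/256 ≈ 0.2415.
So the probability of at least one match is 1 − 0.2415 = 0.7585.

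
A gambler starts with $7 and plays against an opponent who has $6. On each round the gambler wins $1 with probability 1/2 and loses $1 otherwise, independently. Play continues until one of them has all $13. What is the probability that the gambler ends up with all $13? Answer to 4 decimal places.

With a fair step, P(i) = ½P(i−1) + ½P(i+1) with P(0)=0, P(13)=1 has the linear solution P(i) = i/13.
P(7) = 7/13 ≈ 0.5385.

0.5385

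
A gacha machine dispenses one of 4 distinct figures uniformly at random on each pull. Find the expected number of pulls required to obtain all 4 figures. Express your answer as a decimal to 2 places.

After i distinct types are collected, each trial gives a new one with probability (4−i)/4, so the expected wait for the next new type is 4/(4−i).
E = 4/4 + 4/3 + 4/2 + 4/1 = 25/3 ≈ 8.33.

8.33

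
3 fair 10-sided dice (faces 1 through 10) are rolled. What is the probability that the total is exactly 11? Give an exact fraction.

9/200

There are 10^3 = 1000 equally likely outcomes.
The number of ordered 3-tuples from {1,…,10} summing to 11 is 45.
P(sum = 11) = 45/1000 = 9/200.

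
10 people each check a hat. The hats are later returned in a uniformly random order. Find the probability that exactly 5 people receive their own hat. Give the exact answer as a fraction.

Choose which 5 of the 10 are fixed: C(10,5) = 252 ways.
The remaining 5 must have no fixed point: D(5) = 44.
P = 252·44/3628800 = 11/3600.

11/3600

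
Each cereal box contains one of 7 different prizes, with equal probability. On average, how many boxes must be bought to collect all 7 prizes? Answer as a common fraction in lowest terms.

After i distinct types are collected, each trial gives a new one with probability (7−i)/7, so the expected wait for the next new type is 7/(7−i).
E = 7/7 + 7/6 + 7/5 + 7/4 + 7/3 + 7/2 + 7/1 = 363/20.

363/20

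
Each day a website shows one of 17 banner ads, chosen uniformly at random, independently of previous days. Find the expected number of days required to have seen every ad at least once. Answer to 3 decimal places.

After i distinct types are collected, each trial gives a new one with probability (17−i)/17, so the expected wait for the next new type is 17/(17−i).
E = 17/17 + 17/16 + 17/15 + 17/14 + 17/13 + 17/12 + 17/11 + 17/10 + 17/9 + 17/8 + 17/7 + 17/6 + 17/5 + 17/4 + 17/3 + 17/2 + 17/1 = 42142223/720720 ≈ 58.472.

58.472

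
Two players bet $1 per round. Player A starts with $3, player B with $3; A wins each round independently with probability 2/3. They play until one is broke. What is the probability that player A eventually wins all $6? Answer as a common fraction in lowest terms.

Let r = q/p = (1/3)/(2/3) = 1/2. The recurrence P(i) = p·P(i+1) + q·P(i−1) with P(0)=0, P(6)=1 gives P(i) = (1 − r^i)/(1 − r^6).
P(3) = (1 − (1/2)^3) / (1 − (1/2)^6) = 8/9.

8/9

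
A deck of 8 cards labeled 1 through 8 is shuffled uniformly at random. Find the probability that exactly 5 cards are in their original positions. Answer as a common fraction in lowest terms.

1/360

Choose which 5 of the 8 are fixed: C(8,5) = 56 ways.
The remaining 3 must have no fixed point: D(3) = 2.
P = 56·2/40320 = 1/360.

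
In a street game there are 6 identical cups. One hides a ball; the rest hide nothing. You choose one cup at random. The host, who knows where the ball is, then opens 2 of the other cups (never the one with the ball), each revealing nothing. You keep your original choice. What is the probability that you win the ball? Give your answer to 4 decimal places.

The host can always open 2 empty cups regardless of your choice, so the reveals give no information about your original cup.
P(win by staying) = 1/6 ≈ 0.1667.

0.1667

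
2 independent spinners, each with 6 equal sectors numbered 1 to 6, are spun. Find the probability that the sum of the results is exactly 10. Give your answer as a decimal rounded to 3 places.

There are 6^2 = 36 equally likely outcomes.
The number of ordered 2-tuples from {1,…,6} summing to 10 is 3.
P(sum = 10) = 3/36 = 1/12 ≈ 0.083.

0.083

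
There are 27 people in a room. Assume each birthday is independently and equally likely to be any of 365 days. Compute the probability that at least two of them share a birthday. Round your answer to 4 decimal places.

0.6269

It's easier to compute the probability that all 27 are distinct.
P(all distinct) = 365/365 · 364/365 · ··· · 339/365 ≈ 0.3731.
So the probability of at least one match is 1 − 0.3731 = 0.6269.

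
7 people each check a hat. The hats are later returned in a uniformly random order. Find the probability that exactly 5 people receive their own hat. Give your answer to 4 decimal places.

0.0042

Choose which 5 of the 7 are fixed: C(7,5) = 21 ways.
The remaining 2 must have no fixed point: D(2) = 1.
P = 21·1/5040 = 1/240 ≈ 0.0042.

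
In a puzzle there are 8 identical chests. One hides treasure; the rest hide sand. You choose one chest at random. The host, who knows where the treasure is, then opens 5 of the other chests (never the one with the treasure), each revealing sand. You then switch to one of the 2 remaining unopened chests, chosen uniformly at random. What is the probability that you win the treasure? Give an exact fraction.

7/16

Your original chest holds the treasure with probability 1/8, so the other 7 collectively hold it with probability 7/8.
The host can always find 5 empty chests to open, so the reveals don't change that 7/8; it is now spread over the 2 remaining unopened chests.
P(win by switching) = (7/8) · (1/2) = 7/16.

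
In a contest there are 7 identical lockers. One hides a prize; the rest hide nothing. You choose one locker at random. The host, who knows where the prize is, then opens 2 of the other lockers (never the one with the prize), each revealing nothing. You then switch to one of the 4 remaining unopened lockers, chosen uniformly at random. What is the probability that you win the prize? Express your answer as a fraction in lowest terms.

Your original locker holds the prize with probability 1/7, so the other 6 collectively hold it with probability 6/7.
The host can always find 2 empty lockers to open, so the reveals don't change that 6/7; it is now spread over the 4 remaining unopened lockers.
P(win by switching) = (6/7) · (1/4) = 3/14.

3/14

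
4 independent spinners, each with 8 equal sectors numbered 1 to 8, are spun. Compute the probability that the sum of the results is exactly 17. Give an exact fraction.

21/256

There are 8^4 = 4096 equally likely outcomes.
The number of ordered 4-tuples from {1,…,8} summing to 17 is 336.
P(sum = 17) = 336/4096 = 21/256.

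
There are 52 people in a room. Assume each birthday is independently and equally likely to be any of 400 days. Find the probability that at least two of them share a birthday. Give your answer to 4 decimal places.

0.9688

It's easier to compute the probability that all 52 are distinct.
P(all distinct) = 400/400 · 399/400 · ··· · 349/400 ≈ 0.0312.
So the probability of at least one match is 1 − 0.0312 = 0.9688.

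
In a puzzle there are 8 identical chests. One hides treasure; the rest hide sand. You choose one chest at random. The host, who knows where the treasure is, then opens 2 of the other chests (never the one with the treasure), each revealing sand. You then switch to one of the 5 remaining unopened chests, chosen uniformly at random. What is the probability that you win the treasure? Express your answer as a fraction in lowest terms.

7/40

Your original chest holds the treasure with probability 1/8, so the other 7 collectively hold it with probability 7/8.
The host can always find 2 empty chests to open, so the reveals don't change that 7/8; it is now spread over the 5 remaining unopened chests.
P(win by switching) = (7/8) · (1/5) = 7/40.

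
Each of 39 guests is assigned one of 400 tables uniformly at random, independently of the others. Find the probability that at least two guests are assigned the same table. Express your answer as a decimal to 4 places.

0.8527

It's easier to compute the probability that all 39 are distinct.
P(all distinct) = 400/400 · 399/400 · ··· · 362/400 ≈ 0.1473.
So the probability of at least one match is 1 − 0.1473 = 0.8527.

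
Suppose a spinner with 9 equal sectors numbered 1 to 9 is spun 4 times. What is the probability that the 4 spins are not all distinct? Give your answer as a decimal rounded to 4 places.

P(all 4 different) = 9/9 · 8/9 · ··· · 6/9 ≈ 0.4609.
P(at least two equal) = 1 − 0.4609 = 0.5391.

0.5391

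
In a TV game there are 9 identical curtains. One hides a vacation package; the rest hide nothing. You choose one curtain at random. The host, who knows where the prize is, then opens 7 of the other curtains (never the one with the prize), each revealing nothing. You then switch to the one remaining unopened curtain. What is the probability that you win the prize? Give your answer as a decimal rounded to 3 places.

Your original curtain holds the prize with probability 1/9, so the other 8 collectively hold it with probability 8/9.
The host can always find 7 empty curtains to open, so the reveals don't change that 8/9; it is now spread over the 1 remaining unopened curtain.
P(win by switching) = (8/9) · (1/1) = 8/9 ≈ 0.889.

0.889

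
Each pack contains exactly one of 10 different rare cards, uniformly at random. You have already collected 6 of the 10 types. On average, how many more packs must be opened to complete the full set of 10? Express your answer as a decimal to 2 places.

Starting from 6 distinct types, each trial gives a new one with probability (10−i)/10 when i types are held, so the wait for the next new type is 10/(10−i).
E = 10/4 + 10/3 + 10/2 + 10/1 = 125/6 ≈ 20.83.

20.83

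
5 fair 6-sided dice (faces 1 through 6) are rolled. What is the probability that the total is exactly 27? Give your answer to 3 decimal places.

There are 6^5 = 7776 equally likely outcomes.
The number of ordered 5-tuples from {1,…,6} summing to 27 is 35.
P(sum = 27) = 35/7776 ≈ 0.005.

0.005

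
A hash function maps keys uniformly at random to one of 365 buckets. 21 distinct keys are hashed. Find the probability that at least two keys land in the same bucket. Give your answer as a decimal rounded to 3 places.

0.444

It's easier to compute the probability that all 21 are distinct.
P(all distinct) = 365/365 · 364/365 · ··· · 345/365 ≈ 0.556.
So the probability of at least one match is 1 − 0.556 = 0.444.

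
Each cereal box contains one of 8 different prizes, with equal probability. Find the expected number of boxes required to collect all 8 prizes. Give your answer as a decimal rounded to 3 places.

After i distinct types are collected, each trial gives a new one with probability (8−i)/8, so the expected wait for the next new type is 8/(8−i).
E = 8/8 + 8/7 + 8/6 + 8/5 + 8/4 + 8/3 + 8/2 + 8/1 = 761/35 ≈ 21.743.

21.743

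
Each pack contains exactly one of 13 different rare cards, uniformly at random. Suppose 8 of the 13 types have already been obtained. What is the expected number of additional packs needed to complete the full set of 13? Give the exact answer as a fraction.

1781/60

Starting from 8 distinct types, each trial gives a new one with probability (13−i)/13 when i types are held, so the wait for the next new type is 13/(13−i).
E = 13/5 + 13/4 + 13/3 + 13/2 + 13/1 = 1781/60.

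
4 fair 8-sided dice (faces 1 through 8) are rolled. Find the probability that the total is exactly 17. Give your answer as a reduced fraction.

21/256

There are 8^4 = 4096 equally likely outcomes.
The number of ordered 4-tuples from {1,…,8} summing to 17 is 336.
P(sum = 17) = 336/4096 = 21/256.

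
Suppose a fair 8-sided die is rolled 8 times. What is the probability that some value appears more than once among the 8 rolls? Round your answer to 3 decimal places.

P(all 8 different) = 8/8 · 7/8 · ··· · 1/8 ≈ 0.002.
P(at least two equal) = 1 − 0.002 = 0.998.

0.998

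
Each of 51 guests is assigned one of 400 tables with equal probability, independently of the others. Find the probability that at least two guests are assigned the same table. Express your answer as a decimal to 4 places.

It's easier to compute the probability that all 51 are distinct.
P(all distinct) = 400/400 · 399/400 · ··· · 350/400 ≈ 0.0358.
So the probability of at least one match is 1 − 0.0358 = 0.9642.

0.9642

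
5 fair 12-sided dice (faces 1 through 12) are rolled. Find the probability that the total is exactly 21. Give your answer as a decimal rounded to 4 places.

There are 12^5 = 248832 equally likely outcomes.
The number of ordered 5-tuples from {1,…,12} summing to 21 is 4495.
P(sum = 21) = 4495/248832 ≈ 0.0181.

0.0181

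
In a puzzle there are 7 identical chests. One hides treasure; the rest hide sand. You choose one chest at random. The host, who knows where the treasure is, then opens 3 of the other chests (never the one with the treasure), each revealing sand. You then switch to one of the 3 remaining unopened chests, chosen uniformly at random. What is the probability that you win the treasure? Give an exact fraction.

2/7

Your original chest holds the treasure with probability 1/7, so the other 6 collectively hold it with probability 6/7.
The host can always find 3 empty chests to open, so the reveals don't change that 6/7; it is now spread over the 3 remaining unopened chests.
P(win by switching) = (6/7) · (1/3) = 2/7.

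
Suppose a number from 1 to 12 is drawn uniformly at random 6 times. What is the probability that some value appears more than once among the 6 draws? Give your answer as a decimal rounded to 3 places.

P(all 6 different) = 12/12 · 11/12 · ··· · 7/12 ≈ 0.223.
P(at least two equal) = 1 − 0.223 = 0.777.

0.777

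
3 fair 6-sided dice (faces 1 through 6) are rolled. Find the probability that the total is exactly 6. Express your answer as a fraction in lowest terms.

5/108

There are 6^3 = 216 equally likely outcomes.
The number of ordered 3-tuples from {1,…,6} summing to 6 is 10.
P(sum = 6) = 10/216 = 5/108.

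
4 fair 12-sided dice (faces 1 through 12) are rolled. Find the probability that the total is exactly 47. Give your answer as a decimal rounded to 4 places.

There are 12^4 = 20736 equally likely outcomes.
The number of ordered 4-tuples from {1,…,12} summing to 47 is 4.
P(sum = 47) = 4/20736 = 1/5184 ≈ 0.0002.

0.0002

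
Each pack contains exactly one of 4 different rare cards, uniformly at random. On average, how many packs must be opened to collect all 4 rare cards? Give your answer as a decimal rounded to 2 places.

After i distinct types are collected, each trial gives a new one with probability (4−i)/4, so the expected wait for the next new type is 4/(4−i).
E = 4/4 + 4/3 + 4/2 + 4/1 = 25/3 ≈ 8.33.

8.33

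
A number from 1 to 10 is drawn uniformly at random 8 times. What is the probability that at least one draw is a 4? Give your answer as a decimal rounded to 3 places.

P(no draw is a 4) = (9/10)^8 ≈ 0.430.
P(at least one) = 1 − 0.430 = 0.570.

0.570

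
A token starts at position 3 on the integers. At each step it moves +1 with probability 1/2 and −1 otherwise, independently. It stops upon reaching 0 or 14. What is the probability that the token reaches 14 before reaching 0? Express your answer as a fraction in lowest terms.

With a fair step, P(i) = ½P(i−1) + ½P(i+1) with P(0)=0, P(14)=1 has the linear solution P(i) = i/14.
P(3) = 3/14.

3/14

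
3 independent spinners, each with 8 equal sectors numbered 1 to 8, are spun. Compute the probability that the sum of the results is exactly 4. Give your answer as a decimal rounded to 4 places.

0.0059

There are 8^3 = 512 equally likely outcomes.
The number of ordered 3-tuples from {1,…,8} summing to 4 is 3.
P(sum = 4) = 3/512 ≈ 0.0059.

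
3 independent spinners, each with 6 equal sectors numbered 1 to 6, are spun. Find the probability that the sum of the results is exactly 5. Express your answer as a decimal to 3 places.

0.028

There are 6^3 = 216 equally likely outcomes.
The number of ordered 3-tuples from {1,…,6} summing to 5 is 6.
P(sum = 5) = 6/216 = 1/36 ≈ 0.028.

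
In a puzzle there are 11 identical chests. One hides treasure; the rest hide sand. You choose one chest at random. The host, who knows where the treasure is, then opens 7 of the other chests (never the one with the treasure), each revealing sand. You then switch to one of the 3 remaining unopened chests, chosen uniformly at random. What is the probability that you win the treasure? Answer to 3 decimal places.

0.303

Your original chest holds the treasure with probability 1/11, so the other 10 collectively hold it with probability 10/11.
The host can always find 7 empty chests to open, so the reveals don't change that 10/11; it is now spread over the 3 remaining unopened chests.
P(win by switching) = (10/11) · (1/3) = 10/33 ≈ 0.303.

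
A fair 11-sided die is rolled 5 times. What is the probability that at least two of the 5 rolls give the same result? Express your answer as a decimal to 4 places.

P(all 5 different) = 11/11 · 10/11 · ··· · 7/11 ≈ 0.3442.
P(at least two equal) = 1 − 0.3442 = 0.6558.

0.6558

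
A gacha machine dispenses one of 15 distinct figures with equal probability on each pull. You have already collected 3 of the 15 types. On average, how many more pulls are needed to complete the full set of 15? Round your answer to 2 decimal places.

Starting from 3 distinct types, each trial gives a new one with probability (15−i)/15 when i types are held, so the wait for the next new type is 15/(15−i).
E = 15/12 + 15/11 + 15/10 + 15/9 + 15/8 + 15/7 + 15/6 + 15/5 + 15/4 + 15/3 + 15/2 + 15/1 = 86021/1848 ≈ 46.55.

46.55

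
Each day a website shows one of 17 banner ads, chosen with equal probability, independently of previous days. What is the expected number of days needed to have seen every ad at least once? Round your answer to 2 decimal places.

58.47

After i distinct types are collected, each trial gives a new one with probability (17−i)/17, so the expected wait for the next new type is 17/(17−i).
E = 17/17 + 17/16 + 17/15 + 17/14 + 17/13 + 17/12 + 17/11 + 17/10 + 17/9 + 17/8 + 17/7 + 17/6 + 17/5 + 17/4 + 17/3 + 17/2 + 17/1 = 42142223/720720 ≈ 58.47.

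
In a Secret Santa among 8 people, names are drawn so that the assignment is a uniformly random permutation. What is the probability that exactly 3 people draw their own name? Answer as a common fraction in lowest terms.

11/180

Choose which 3 of the 8 are fixed: C(8,3) = 56 ways.
The remaining 5 must have no fixed point: D(5) = 44.
P = 56·44/40320 = 11/180.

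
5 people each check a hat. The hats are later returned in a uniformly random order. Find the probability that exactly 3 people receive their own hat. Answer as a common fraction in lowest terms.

Choose which 3 of the 5 are fixed: C(5,3) = 10 ways.
The remaining 2 must have no fixed point: D(2) = 1.
P = 10·1/120 = 1/12.

1/12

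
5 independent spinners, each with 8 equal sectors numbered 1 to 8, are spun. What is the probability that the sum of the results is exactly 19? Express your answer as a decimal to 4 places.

There are 8^5 = 32768 equally likely outcomes.
The number of ordered 5-tuples from {1,…,8} summing to 19 is 2010.
P(sum = 19) = 2010/32768 = 1005/16384 ≈ 0.0613.

0.0613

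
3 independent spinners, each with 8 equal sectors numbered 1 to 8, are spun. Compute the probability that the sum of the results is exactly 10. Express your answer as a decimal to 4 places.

0.0703

There are 8^3 = 512 equally likely outcomes.
The number of ordered 3-tuples from {1,…,8} summing to 10 is 36.
P(sum = 10) = 36/512 = 9/128 ≈ 0.0703.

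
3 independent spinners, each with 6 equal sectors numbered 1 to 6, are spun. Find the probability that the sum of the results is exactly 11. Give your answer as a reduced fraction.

1/8

There are 6^3 = 216 equally likely outcomes.
The number of ordered 3-tuples from {1,…,6} summing to 11 is 27.
P(sum = 11) = 27/216 = 1/8.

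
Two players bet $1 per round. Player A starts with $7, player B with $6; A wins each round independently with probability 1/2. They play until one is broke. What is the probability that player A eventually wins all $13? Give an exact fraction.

With a fair step, P(i) = ½P(i−1) + ½P(i+1) with P(0)=0, P(13)=1 has the linear solution P(i) = i/13.
P(7) = 7/13.

7/13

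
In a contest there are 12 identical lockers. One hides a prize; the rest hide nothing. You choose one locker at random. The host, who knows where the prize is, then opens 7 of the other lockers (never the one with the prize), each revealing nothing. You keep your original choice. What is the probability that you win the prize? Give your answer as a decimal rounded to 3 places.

0.083

The host can always open 7 empty lockers regardless of your choice, so the reveals give no information about your original locker.
P(win by staying) = 1/12 ≈ 0.083.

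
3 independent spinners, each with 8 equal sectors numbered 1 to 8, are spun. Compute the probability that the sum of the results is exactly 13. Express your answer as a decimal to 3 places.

There are 8^3 = 512 equally likely outcomes.
The number of ordered 3-tuples from {1,…,8} summing to 13 is 48.
P(sum = 13) = 48/512 = 3/32 ≈ 0.094.

0.094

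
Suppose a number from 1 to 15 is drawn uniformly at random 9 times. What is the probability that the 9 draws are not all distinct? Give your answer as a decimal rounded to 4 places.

P(all 9 different) = 15/15 · 14/15 · ··· · 7/15 ≈ 0.0472.
P(at least two equal) = 1 − 0.0472 = 0.9528.

0.9528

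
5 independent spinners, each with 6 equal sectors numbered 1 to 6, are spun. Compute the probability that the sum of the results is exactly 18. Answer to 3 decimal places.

0.100

There are 6^5 = 7776 equally likely outcomes.
The number of ordered 5-tuples from {1,…,6} summing to 18 is 780.
P(sum = 18) = 780/7776 = 65/648 ≈ 0.100.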